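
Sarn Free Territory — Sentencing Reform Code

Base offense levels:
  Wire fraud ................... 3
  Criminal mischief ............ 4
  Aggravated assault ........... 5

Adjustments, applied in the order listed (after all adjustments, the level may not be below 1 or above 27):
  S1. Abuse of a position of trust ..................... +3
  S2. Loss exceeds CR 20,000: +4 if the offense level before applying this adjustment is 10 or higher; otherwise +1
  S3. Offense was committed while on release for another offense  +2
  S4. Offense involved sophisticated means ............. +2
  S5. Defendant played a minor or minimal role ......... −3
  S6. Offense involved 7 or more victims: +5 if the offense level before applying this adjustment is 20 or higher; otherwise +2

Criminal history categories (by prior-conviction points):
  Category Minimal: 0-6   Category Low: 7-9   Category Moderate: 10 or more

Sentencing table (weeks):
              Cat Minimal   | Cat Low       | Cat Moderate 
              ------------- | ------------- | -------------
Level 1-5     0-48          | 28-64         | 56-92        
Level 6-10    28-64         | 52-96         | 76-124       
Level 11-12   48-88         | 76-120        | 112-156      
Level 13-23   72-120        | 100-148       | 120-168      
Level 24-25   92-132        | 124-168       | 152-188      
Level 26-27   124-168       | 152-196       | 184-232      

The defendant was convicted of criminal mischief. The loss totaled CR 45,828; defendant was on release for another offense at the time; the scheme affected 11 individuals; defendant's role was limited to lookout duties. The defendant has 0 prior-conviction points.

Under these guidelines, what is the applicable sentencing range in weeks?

28-64 weeks

Base offense level for criminal mischief: 4.
S2 applies (level before this adjustment is 4 < 10, so +1): 4 + 1 = 5.
S3 applies: 5 + 2 = 7.
S4 does not apply.
S5 applies: 7 − 3 = 4.
S6 applies (level before this adjustment is 4 < 20, so +2): 4 + 2 = 6.
Final offense level: 6.
Criminal history: 0 prior points → Category Minimal (0-6).
Level 6 falls in the 6-10 band.
Grid: Level 6-10 × Category Minimal = 28-64 weeks.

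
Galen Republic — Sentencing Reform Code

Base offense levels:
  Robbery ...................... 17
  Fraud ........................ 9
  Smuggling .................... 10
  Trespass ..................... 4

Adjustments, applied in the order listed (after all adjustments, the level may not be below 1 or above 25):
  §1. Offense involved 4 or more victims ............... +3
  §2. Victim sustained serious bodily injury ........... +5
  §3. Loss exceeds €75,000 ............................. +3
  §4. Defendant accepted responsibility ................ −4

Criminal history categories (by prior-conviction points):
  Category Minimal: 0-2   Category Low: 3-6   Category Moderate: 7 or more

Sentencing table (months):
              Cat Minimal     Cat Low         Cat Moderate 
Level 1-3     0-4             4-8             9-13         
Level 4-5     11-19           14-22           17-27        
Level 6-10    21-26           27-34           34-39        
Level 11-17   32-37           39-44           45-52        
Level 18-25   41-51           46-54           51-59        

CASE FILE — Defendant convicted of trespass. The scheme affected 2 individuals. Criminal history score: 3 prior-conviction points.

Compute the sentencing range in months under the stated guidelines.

14-22 months

Base offense level for trespass: 4.
Final offense level: 4.
Criminal history: 3 prior points → Category Low (3-6).
Level 4 falls in the 4-5 band.
Grid: Level 4-5 × Category Low = 14-22 months.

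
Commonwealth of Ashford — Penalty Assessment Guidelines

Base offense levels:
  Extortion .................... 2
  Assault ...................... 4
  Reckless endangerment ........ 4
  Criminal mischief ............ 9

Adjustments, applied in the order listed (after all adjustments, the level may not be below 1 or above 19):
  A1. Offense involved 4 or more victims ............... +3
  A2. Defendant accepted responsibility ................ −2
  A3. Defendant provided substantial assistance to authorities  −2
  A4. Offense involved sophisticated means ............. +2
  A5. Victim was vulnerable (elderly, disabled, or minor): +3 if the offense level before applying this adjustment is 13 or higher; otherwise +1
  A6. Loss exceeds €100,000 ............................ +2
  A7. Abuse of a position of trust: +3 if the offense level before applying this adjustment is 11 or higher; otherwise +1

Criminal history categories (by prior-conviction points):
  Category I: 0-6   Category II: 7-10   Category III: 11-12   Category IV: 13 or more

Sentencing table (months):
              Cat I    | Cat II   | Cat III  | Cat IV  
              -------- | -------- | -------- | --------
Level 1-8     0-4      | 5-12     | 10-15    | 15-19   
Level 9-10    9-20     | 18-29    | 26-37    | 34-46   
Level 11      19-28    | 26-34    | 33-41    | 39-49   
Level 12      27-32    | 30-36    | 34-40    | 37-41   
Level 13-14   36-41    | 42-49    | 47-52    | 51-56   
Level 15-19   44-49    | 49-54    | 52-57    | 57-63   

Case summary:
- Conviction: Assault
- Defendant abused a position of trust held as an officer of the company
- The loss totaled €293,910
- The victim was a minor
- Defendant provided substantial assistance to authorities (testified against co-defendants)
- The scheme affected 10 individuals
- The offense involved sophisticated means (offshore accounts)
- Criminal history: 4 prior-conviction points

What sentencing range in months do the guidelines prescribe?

19-28 months

Base offense level for assault: 4.
A1 applies: 4 + 3 = 7.
A3 applies: 7 − 2 = 5.
A4 applies: 5 + 2 = 7.
A5 applies (level before this adjustment is 7 < 13, so +1): 7 + 1 = 8.
A6 applies: 8 + 2 = 10.
A7 applies (level before this adjustment is 10 < 11, so +1): 10 + 1 = 11.
Final offense level: 11.
Criminal history: 4 prior points → Category I (0-6).
Level 11 falls in the 11 band.
Grid: Level 11 × Category I = 19-28 months.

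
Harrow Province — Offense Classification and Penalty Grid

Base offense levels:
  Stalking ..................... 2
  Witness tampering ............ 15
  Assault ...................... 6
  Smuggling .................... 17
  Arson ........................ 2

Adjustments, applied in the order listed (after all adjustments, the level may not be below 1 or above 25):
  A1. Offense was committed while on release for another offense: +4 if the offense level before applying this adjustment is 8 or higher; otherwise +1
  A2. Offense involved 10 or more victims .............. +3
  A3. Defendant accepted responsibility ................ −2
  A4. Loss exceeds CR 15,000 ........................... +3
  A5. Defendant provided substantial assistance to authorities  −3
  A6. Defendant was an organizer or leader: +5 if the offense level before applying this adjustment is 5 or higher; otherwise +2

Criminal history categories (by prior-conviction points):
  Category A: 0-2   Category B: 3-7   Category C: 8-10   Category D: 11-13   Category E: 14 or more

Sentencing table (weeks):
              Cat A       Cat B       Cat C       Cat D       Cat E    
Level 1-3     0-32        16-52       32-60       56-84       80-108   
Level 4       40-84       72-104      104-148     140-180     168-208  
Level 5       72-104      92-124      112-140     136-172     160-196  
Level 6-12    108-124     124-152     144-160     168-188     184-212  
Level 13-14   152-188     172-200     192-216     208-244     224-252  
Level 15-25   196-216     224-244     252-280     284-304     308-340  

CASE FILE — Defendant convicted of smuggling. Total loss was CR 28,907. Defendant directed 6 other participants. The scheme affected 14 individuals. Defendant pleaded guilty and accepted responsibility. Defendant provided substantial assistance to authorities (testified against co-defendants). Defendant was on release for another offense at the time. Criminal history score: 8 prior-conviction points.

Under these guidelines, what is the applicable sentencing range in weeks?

252-280 weeks

Base offense level for smuggling: 17.
A1 applies (level before this adjustment is 17 ≥ 8, so +4): 17 + 4 = 21.
A2 applies: 21 + 3 = 24.
A3 applies: 24 − 2 = 22.
A4 applies: 22 + 3 = 25.
A5 applies: 25 − 3 = 22.
A6 applies (level before this adjustment is 22 ≥ 5, so +5): 22 + 5 = 27.
Level 27 exceeds the maximum of 25; capped at 25.
Final offense level: 25.
Criminal history: 8 prior points → Category C (8-10).
Level 25 falls in the 15-25 band.
Grid: Level 15-25 × Category C = 252-280 weeks.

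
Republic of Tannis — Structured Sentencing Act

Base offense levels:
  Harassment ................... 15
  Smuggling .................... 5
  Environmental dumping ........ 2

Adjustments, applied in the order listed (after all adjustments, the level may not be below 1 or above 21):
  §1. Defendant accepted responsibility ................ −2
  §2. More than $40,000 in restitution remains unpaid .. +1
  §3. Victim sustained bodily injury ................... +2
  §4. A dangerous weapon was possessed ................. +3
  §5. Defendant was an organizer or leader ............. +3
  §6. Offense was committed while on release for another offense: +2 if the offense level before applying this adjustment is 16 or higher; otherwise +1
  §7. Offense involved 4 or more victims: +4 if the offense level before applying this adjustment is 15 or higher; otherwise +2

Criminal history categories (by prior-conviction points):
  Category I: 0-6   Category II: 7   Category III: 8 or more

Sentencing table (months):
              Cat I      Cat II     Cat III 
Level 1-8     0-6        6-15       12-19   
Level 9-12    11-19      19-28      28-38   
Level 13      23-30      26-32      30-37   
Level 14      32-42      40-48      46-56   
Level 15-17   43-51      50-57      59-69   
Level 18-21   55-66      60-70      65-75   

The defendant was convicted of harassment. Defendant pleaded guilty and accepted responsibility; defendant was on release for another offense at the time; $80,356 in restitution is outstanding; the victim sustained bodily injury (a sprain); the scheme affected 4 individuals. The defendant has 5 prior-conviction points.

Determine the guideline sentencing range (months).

Base offense level for harassment: 15.
§1 applies: 15 − 2 = 13.
§2 applies: 13 + 1 = 14.
§3 applies: 14 + 2 = 16.
§5 does not apply.
§6 applies (level before this adjustment is 16 ≥ 16, so +2): 16 + 2 = 18.
§7 applies (level before this adjustment is 18 ≥ 15, so +4): 18 + 4 = 22.
Level 22 exceeds the maximum of 21; capped at 21.
Final offense level: 21.
Criminal history: 5 prior points → Category I (0-6).
Level 21 falls in the 18-21 band.
Grid: Level 18-21 × Category I = 55-66 months.

55-66 months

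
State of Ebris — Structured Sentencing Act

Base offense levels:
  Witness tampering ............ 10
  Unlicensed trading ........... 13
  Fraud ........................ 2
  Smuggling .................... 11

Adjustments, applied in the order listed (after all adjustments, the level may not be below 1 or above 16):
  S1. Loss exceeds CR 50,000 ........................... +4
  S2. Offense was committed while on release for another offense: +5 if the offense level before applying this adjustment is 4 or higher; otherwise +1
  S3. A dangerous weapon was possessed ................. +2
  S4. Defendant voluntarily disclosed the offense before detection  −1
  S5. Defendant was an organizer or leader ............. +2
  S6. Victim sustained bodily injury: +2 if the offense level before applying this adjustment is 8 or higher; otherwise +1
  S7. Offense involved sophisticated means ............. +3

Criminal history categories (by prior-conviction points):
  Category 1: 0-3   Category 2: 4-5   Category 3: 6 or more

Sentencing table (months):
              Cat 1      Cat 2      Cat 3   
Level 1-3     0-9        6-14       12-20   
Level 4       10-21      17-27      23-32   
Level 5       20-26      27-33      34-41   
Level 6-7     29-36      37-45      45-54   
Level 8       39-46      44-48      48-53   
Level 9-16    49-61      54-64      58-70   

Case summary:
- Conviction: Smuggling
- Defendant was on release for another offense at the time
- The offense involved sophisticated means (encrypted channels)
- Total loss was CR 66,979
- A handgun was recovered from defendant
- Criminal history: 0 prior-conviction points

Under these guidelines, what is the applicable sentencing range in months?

Base offense level for smuggling: 11.
S1 applies: 11 + 4 = 15.
S2 applies (level before this adjustment is 15 ≥ 4, so +5): 15 + 5 = 20.
S3 applies: 20 + 2 = 22.
S6 does not apply.
S7 applies: 22 + 3 = 25.
Level 25 exceeds the maximum of 16; capped at 16.
Final offense level: 16.
Criminal history: 0 prior points → Category 1 (0-3).
Level 16 falls in the 9-16 band.
Grid: Level 9-16 × Category 1 = 49-61 months.

49-61 months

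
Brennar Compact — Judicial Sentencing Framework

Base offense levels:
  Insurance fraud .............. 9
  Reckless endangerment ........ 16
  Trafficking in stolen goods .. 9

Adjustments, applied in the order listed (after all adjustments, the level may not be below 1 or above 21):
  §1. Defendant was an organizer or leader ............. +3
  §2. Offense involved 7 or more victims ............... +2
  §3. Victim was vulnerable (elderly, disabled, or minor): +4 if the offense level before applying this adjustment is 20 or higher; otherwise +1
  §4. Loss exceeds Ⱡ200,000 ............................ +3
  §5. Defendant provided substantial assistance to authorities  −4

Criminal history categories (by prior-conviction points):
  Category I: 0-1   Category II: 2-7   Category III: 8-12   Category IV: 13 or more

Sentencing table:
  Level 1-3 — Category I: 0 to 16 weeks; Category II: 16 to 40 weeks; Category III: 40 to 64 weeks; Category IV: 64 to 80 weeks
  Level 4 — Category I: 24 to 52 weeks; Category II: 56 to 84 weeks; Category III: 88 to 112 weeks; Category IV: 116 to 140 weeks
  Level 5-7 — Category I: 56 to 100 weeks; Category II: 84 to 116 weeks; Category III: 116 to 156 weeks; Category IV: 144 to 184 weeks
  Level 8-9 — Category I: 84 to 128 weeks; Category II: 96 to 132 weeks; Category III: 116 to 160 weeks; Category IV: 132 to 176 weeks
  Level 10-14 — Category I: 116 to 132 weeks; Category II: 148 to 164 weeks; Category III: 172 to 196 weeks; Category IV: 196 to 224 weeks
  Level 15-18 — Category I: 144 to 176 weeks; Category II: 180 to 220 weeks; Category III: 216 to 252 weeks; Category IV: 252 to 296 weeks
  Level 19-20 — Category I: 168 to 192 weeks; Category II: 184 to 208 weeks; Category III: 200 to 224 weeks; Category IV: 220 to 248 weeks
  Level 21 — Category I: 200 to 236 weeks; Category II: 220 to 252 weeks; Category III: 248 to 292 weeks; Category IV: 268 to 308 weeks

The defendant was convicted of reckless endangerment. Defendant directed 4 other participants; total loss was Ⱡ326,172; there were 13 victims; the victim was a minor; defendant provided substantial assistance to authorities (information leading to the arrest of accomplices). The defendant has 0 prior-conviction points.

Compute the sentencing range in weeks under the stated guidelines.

Base offense level for reckless endangerment: 16.
§1 applies: 16 + 3 = 19.
§2 applies: 19 + 2 = 21.
§3 applies (level before this adjustment is 21 ≥ 20, so +4): 21 + 4 = 25.
§4 applies: 25 + 3 = 28.
§5 applies: 28 − 4 = 24.
Level 24 exceeds the maximum of 21; capped at 21.
Final offense level: 21.
Criminal history: 0 prior points → Category I (0-1).
Level 21 falls in the 21 band.
Grid: Level 21 × Category I = 200-236 weeks.

200-236 weeks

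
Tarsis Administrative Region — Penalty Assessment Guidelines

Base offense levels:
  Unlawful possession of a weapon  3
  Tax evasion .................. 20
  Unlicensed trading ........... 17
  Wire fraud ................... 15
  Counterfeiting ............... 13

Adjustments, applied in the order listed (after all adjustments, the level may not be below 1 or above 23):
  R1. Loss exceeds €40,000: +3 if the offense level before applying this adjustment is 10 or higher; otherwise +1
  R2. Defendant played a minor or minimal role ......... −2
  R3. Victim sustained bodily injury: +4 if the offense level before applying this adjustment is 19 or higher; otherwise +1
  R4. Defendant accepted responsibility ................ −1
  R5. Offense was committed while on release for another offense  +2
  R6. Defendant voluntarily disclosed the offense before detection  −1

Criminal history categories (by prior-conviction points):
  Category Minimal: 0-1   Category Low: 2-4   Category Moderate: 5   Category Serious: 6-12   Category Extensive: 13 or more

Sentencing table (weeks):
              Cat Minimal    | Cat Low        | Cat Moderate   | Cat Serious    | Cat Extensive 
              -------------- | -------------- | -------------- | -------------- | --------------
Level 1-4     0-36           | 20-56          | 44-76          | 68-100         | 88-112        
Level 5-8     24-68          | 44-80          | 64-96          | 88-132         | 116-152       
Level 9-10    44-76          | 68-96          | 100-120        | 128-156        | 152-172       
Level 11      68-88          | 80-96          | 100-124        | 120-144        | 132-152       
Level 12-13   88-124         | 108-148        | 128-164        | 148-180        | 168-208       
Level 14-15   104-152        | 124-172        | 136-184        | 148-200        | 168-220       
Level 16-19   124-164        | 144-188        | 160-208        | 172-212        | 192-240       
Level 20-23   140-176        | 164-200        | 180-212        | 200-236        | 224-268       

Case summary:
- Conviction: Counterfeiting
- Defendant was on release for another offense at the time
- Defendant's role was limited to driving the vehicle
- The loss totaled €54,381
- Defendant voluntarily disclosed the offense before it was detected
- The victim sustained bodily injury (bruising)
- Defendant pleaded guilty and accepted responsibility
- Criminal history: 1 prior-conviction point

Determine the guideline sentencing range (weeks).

Base offense level for counterfeiting: 13.
R1 applies (level before this adjustment is 13 ≥ 10, so +3): 13 + 3 = 16.
R2 applies: 16 − 2 = 14.
R3 applies (level before this adjustment is 14 < 19, so +1): 14 + 1 = 15.
R4 applies: 15 − 1 = 14.
R5 applies: 14 + 2 = 16.
R6 applies: 16 − 1 = 15.
Final offense level: 15.
Criminal history: 1 prior point → Category Minimal (0-1).
Level 15 falls in the 14-15 band.
Grid: Level 14-15 × Category Minimal = 104-152 weeks.

104-152 weeks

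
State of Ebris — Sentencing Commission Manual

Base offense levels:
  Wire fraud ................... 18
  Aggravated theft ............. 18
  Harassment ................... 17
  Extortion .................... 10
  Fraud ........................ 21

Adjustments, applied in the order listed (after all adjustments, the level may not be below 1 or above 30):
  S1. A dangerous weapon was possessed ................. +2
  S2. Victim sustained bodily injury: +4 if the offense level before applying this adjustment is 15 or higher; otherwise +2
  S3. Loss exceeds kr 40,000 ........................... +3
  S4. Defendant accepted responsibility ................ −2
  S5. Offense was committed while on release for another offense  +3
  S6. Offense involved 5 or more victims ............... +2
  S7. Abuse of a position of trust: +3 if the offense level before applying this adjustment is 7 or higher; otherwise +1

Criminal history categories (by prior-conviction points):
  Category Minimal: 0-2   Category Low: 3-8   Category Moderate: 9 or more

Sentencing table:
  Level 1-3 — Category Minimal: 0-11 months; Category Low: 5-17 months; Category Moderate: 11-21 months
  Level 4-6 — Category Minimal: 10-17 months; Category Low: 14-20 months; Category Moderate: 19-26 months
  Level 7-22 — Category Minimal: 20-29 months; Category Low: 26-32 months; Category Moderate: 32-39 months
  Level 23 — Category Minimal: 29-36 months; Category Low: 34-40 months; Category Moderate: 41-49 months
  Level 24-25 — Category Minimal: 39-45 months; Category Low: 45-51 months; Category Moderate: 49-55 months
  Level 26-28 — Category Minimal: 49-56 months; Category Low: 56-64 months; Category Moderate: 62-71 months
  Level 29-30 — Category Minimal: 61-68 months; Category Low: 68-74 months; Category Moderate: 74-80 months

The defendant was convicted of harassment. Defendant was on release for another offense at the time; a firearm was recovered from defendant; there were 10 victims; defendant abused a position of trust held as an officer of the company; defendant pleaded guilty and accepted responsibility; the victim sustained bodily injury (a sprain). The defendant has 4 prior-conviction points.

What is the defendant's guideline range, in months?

68-74 months

Base offense level for harassment: 17.
S1 applies: 17 + 2 = 19.
S2 applies (level before this adjustment is 19 ≥ 15, so +4): 19 + 4 = 23.
S3 does not apply.
S4 applies: 23 − 2 = 21.
S5 applies: 21 + 3 = 24.
S6 applies: 24 + 2 = 26.
S7 applies (level before this adjustment is 26 ≥ 7, so +3): 26 + 3 = 29.
Final offense level: 29.
Criminal history: 4 prior points → Category Low (3-8).
Level 29 falls in the 29-30 band.
Grid: Level 29-30 × Category Low = 68-74 months.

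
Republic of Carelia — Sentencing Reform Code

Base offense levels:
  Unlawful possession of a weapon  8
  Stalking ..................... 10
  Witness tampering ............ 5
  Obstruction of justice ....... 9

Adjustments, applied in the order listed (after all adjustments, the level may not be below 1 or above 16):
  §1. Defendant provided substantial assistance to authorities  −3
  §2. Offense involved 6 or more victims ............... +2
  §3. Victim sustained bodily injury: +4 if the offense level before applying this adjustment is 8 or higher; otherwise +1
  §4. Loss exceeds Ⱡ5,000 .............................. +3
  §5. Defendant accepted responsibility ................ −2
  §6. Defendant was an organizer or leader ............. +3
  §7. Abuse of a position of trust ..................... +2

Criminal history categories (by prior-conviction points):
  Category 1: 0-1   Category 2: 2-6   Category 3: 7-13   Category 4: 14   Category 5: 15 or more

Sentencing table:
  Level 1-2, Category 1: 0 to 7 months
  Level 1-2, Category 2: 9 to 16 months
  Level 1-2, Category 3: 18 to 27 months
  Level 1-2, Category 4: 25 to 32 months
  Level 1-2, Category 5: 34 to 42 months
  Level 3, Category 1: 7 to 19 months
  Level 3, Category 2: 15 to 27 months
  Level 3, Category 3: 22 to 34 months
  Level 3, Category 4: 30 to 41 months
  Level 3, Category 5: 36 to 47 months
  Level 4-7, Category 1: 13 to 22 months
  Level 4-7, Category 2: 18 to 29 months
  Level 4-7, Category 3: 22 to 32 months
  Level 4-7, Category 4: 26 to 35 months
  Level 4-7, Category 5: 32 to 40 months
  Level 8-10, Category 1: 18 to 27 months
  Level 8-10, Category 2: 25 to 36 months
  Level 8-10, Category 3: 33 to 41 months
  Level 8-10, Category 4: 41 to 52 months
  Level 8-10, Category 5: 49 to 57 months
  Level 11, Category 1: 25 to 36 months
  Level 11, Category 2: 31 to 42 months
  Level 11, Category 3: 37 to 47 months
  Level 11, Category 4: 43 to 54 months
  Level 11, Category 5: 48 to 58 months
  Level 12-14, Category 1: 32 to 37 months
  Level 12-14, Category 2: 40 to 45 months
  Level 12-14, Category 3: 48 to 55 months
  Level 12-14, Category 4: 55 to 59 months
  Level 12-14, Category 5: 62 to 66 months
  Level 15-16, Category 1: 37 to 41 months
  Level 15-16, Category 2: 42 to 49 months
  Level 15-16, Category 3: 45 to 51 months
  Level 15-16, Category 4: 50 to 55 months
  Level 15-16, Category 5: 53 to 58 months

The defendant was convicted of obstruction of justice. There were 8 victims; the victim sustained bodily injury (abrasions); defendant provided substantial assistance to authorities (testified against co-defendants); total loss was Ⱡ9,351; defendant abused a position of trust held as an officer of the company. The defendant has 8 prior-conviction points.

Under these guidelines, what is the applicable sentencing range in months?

45-51 months

Base offense level for obstruction of justice: 9.
§1 applies: 9 − 3 = 6.
§2 applies: 6 + 2 = 8.
§3 applies (level before this adjustment is 8 ≥ 8, so +4): 8 + 4 = 12.
§4 applies: 12 + 3 = 15.
§7 applies: 15 + 2 = 17.
Level 17 exceeds the maximum of 16; capped at 16.
Final offense level: 16.
Criminal history: 8 prior points → Category 3 (7-13).
Level 16 falls in the 15-16 band.
Grid: Level 15-16 × Category 3 = 45-51 months.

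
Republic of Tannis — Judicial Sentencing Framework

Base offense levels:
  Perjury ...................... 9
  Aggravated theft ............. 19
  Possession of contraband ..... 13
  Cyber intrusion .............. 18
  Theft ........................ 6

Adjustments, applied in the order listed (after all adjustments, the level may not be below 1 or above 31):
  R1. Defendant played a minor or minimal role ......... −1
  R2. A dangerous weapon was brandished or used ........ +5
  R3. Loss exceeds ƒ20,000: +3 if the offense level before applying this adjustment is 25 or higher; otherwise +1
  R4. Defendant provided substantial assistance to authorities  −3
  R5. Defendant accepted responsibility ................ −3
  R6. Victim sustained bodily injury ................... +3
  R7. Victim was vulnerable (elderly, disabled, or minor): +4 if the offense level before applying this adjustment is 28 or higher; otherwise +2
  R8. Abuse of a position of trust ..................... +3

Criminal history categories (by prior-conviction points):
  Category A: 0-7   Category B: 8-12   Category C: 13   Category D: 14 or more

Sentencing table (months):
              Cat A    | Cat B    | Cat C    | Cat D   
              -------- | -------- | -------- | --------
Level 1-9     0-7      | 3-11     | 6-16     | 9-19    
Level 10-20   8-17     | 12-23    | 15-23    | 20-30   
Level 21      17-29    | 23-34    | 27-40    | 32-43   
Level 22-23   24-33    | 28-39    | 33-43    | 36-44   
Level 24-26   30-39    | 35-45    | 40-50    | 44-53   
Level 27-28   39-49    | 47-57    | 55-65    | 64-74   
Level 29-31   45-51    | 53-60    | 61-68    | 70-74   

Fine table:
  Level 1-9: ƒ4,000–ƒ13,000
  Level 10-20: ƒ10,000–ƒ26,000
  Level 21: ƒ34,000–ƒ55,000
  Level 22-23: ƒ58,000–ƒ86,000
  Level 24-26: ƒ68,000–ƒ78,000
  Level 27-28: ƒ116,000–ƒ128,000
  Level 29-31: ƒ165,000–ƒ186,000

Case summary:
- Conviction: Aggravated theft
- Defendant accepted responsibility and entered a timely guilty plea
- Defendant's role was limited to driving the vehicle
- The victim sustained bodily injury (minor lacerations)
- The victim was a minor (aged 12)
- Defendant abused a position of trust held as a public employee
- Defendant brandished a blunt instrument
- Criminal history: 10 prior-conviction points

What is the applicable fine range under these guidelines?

ƒ116,000–ƒ128,000

Base offense level for aggravated theft: 19.
R1 applies: 19 − 1 = 18.
R2 applies: 18 + 5 = 23.
R4 does not apply.
R5 applies: 23 − 3 = 20.
R6 applies: 20 + 3 = 23.
R7 applies (level before this adjustment is 23 < 28, so +2): 23 + 2 = 25.
R8 applies: 25 + 3 = 28.
Final offense level: 28.
Level 28 falls in the 27-28 band.
Fine table: Level 27-28 → ƒ116,000–ƒ128,000.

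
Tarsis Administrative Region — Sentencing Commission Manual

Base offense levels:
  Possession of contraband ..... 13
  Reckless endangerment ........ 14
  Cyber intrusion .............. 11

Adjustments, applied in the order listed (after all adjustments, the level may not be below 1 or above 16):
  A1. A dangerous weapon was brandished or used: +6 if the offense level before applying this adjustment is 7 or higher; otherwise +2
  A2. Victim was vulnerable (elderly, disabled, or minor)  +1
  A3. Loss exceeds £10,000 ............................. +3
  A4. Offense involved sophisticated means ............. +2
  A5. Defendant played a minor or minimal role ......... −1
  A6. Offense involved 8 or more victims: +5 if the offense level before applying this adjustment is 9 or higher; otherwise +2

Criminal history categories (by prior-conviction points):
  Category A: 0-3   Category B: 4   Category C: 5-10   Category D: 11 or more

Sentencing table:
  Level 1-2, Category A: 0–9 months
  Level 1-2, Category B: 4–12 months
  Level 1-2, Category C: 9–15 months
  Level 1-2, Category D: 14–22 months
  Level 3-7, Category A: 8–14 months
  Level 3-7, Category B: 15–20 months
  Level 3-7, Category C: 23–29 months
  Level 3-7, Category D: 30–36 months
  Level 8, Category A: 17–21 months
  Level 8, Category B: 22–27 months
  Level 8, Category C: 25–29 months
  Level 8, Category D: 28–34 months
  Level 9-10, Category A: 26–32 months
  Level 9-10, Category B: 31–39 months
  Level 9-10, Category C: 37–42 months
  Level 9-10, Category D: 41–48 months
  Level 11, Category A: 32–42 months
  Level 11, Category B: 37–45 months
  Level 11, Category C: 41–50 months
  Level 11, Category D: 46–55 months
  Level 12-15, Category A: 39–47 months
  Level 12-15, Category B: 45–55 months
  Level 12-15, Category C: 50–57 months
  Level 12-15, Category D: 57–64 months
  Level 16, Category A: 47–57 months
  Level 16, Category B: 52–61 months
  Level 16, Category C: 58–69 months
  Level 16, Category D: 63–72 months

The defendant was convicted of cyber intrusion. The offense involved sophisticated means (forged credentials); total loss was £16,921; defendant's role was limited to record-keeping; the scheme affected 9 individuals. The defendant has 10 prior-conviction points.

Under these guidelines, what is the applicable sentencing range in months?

58-69 months

Base offense level for cyber intrusion: 11.
A2 does not apply.
A3 applies: 11 + 3 = 14.
A4 applies: 14 + 2 = 16.
A5 applies: 16 − 1 = 15.
A6 applies (level before this adjustment is 15 ≥ 9, so +5): 15 + 5 = 20.
Level 20 exceeds the maximum of 16; capped at 16.
Final offense level: 16.
Criminal history: 10 prior points → Category C (5-10).
Level 16 falls in the 16 band.
Grid: Level 16 × Category C = 58-69 months.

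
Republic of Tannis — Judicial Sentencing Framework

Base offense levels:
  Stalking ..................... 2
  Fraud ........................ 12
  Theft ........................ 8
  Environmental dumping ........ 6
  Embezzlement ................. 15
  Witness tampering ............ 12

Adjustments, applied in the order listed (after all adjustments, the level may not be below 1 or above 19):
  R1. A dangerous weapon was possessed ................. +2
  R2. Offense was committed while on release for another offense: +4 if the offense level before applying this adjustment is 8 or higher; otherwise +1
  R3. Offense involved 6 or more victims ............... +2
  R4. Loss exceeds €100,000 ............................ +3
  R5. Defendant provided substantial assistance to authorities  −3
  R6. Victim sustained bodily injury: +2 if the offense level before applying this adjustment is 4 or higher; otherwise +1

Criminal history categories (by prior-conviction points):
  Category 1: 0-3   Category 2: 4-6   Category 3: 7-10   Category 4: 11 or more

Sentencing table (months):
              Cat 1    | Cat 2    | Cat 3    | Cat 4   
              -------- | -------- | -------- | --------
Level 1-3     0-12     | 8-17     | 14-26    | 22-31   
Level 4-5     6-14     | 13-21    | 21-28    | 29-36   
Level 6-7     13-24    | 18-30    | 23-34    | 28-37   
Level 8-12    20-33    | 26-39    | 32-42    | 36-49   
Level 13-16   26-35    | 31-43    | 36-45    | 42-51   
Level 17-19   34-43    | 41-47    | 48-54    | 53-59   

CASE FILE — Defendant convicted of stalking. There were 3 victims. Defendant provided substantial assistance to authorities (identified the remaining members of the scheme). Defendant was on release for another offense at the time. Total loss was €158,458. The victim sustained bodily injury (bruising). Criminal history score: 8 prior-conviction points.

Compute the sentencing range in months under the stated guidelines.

21-28 months

Base offense level for stalking: 2.
R2 applies (level before this adjustment is 2 < 8, so +1): 2 + 1 = 3.
R4 applies: 3 + 3 = 6.
R5 applies: 6 − 3 = 3.
R6 applies (level before this adjustment is 3 < 4, so +1): 3 + 1 = 4.
Final offense level: 4.
Criminal history: 8 prior points → Category 3 (7-10).
Level 4 falls in the 4-5 band.
Grid: Level 4-5 × Category 3 = 21-28 months.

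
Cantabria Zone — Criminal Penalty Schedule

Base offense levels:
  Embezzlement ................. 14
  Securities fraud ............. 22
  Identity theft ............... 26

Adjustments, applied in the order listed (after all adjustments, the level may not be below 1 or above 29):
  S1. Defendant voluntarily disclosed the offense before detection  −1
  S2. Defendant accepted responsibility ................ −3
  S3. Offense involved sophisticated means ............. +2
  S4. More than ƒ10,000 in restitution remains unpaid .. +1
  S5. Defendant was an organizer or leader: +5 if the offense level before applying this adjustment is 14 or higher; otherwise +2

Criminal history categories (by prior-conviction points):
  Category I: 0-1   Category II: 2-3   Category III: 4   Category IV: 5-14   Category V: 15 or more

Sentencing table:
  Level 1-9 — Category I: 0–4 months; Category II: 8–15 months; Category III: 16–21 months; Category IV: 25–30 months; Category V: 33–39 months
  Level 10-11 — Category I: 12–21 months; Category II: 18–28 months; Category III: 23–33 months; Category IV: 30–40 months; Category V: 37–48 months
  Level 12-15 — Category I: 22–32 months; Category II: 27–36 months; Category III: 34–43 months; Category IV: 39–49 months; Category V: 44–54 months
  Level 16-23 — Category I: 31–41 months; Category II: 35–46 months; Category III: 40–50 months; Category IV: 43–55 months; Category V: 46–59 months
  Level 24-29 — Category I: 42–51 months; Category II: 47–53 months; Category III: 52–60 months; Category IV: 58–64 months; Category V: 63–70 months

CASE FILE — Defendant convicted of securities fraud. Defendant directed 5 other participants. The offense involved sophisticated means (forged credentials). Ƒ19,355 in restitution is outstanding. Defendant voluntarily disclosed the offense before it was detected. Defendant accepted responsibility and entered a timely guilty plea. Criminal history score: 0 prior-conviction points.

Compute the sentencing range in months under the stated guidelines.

42-51 months

Base offense level for securities fraud: 22.
S1 applies: 22 − 1 = 21.
S2 applies: 21 − 3 = 18.
S3 applies: 18 + 2 = 20.
S4 applies: 20 + 1 = 21.
S5 applies (level before this adjustment is 21 ≥ 14, so +5): 21 + 5 = 26.
Final offense level: 26.
Criminal history: 0 prior points → Category I (0-1).
Level 26 falls in the 24-29 band.
Grid: Level 24-29 × Category I = 42-51 months.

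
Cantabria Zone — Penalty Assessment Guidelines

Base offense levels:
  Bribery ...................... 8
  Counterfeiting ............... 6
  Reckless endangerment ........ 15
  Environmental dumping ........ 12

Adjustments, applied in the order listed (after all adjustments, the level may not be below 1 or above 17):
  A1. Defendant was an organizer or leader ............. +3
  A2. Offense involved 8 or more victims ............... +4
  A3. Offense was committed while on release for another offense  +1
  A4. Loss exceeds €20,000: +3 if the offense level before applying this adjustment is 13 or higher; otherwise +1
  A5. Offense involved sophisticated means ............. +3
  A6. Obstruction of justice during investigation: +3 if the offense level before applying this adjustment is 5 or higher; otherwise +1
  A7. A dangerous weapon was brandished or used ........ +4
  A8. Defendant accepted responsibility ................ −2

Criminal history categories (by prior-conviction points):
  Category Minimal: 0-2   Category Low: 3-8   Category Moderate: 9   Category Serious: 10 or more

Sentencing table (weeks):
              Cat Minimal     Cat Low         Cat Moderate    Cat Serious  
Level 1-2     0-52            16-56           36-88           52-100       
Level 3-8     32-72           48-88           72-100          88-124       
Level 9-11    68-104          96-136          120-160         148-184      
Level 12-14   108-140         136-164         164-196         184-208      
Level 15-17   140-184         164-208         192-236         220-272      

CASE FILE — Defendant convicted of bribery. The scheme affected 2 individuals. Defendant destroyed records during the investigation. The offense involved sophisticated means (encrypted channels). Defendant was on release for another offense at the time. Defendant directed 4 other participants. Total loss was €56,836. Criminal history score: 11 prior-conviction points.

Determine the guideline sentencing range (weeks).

Base offense level for bribery: 8.
A1 applies: 8 + 3 = 11.
A3 applies: 11 + 1 = 12.
A4 applies (level before this adjustment is 12 < 13, so +1): 12 + 1 = 13.
A5 applies: 13 + 3 = 16.
A6 applies (level before this adjustment is 16 ≥ 5, so +3): 16 + 3 = 19.
Level 19 exceeds the maximum of 17; capped at 17.
Final offense level: 17.
Criminal history: 11 prior points → Category Serious (10+).
Level 17 falls in the 15-17 band.
Grid: Level 15-17 × Category Serious = 220-272 weeks.

220-272 weeks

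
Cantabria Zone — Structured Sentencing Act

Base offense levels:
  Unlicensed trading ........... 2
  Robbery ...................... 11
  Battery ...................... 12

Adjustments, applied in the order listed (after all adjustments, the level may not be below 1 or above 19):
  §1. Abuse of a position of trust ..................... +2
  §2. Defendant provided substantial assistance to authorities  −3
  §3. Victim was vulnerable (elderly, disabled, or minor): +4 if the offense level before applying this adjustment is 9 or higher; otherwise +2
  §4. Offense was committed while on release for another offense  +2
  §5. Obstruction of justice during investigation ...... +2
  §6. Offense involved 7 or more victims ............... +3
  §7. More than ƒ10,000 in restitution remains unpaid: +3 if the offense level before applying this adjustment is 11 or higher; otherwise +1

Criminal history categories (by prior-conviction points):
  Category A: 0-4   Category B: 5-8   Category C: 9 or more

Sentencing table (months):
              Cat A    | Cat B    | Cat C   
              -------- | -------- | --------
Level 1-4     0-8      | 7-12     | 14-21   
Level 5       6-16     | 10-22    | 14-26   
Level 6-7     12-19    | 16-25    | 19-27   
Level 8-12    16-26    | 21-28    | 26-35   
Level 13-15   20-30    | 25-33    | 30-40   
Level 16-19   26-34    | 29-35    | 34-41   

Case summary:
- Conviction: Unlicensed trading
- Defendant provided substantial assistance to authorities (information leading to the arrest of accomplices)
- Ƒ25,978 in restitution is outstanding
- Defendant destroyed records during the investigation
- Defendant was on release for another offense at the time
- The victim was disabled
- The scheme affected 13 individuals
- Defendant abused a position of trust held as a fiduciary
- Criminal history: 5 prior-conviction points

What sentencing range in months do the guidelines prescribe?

21-28 months

Base offense level for unlicensed trading: 2.
§1 applies: 2 + 2 = 4.
§2 applies: 4 − 3 = 1.
§3 applies (level before this adjustment is 1 < 9, so +2): 1 + 2 = 3.
§4 applies: 3 + 2 = 5.
§5 applies: 5 + 2 = 7.
§6 applies: 7 + 3 = 10.
§7 applies (level before this adjustment is 10 < 11, so +1): 10 + 1 = 11.
Final offense level: 11.
Criminal history: 5 prior points → Category B (5-8).
Level 11 falls in the 8-12 band.
Grid: Level 8-12 × Category B = 21-28 months.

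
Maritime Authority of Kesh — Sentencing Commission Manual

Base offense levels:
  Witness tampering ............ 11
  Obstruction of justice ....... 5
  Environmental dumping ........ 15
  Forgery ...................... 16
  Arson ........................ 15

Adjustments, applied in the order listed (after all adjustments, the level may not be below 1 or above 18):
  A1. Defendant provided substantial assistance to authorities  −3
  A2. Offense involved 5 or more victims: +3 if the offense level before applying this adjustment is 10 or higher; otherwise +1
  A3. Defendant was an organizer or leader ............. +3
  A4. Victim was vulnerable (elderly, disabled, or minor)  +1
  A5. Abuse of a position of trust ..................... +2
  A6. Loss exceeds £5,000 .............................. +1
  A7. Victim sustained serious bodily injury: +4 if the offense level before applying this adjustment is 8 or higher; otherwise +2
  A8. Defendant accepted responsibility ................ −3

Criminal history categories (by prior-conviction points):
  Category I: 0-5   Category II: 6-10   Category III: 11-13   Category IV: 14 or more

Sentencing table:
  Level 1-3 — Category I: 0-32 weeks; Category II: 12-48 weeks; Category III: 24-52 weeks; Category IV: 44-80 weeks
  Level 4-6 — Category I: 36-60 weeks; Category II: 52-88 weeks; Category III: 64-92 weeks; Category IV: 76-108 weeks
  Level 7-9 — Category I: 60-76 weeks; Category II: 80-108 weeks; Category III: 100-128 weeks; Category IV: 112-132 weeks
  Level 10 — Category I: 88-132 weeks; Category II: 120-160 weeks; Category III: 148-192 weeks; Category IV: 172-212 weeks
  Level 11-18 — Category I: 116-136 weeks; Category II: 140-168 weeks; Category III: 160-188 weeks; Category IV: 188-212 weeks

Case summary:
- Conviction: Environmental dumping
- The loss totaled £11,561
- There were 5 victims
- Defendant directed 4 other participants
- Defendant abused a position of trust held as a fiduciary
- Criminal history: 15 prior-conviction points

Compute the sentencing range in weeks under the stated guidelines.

Base offense level for environmental dumping: 15.
A2 applies (level before this adjustment is 15 ≥ 10, so +3): 15 + 3 = 18.
A3 applies: 18 + 3 = 21.
A4 does not apply.
A5 applies: 21 + 2 = 23.
A6 applies: 23 + 1 = 24.
Level 24 exceeds the maximum of 18; capped at 18.
Final offense level: 18.
Criminal history: 15 prior points → Category IV (14+).
Level 18 falls in the 11-18 band.
Grid: Level 11-18 × Category IV = 188-212 weeks.

188-212 weeks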